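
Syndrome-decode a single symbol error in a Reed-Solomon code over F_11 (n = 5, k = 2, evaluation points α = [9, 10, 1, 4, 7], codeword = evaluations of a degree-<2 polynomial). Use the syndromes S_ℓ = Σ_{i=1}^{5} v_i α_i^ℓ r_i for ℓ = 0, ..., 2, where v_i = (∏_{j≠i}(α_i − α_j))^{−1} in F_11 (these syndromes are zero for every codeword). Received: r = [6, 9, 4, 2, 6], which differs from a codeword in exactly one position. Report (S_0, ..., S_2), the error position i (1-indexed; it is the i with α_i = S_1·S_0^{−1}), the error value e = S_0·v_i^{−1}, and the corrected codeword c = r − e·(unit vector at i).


S = (8, 1, 7), error at position 5, error magnitude e = 6, c = [6, 9, 4, 2, 0].

Step 1: column multipliers v_i = (∏_{j≠i}(α_i − α_j))^{−1} mod 11.
  i = 1 (α = 9): (9−10)(9−1)(9−4)(9−7) = (−1)·8·5·2 = −80 ≡ 8, so v_1 = 8^{−1} = 7 (mod 11).
  i = 2 (α = 10): (10−9)(10−1)(10−4)(10−7) = 1·9·6·3 = 162 ≡ 8, so v_2 = 8^{−1} = 7 (mod 11).
  i = 3 (α = 1): (1−9)(1−10)(1−4)(1−7) = (−8)·(−9)·(−3)·(−6) = 1296 ≡ 9, so v_3 = 9^{−1} = 5 (mod 11).
  i = 4 (α = 4): (4−9)(4−10)(4−1)(4−7) = (−5)·(−6)·3·(−3) = −270 ≡ 5, so v_4 = 5^{−1} = 9 (mod 11).
  i = 5 (α = 7): (7−9)(7−10)(7−1)(7−4) = (−2)·(−3)·6·3 = 108 ≡ 9, so v_5 = 9^{−1} = 5 (mod 11).
  v = [7, 7, 5, 9, 5].
Step 2: syndromes of r = [6, 9, 4, 2, 6] (all sums mod 11).
  S_0 = Σ v_i r_i = 7·6 + 7·9 + 5·4 + 9·2 + 5·6 = 173 ≡ 8.
  S_1 = Σ v_i α_i r_i = 7·9·6 + 7·10·9 + 5·1·4 + 9·4·2 + 5·7·6 = 1310 ≡ 1.
  α_i^2 mod 11 = [4, 1, 1, 5, 5].
  S_2 = Σ v_i α_i^2 r_i = 7·4·6 + 7·1·9 + 5·1·4 + 9·5·2 + 5·5·6 = 491 ≡ 7.
  S = (8, 1, 7) ≠ 0, so r is not a codeword (an error is present).
Step 3: locate the error. For a single error e at position i, S_ℓ = v_i·e·α_i^ℓ, so α_err = S_1/S_0.
  S_0^{−1} = 8^{−1} = 7 (mod 11), so α_err = 1·7 = 7 ≡ 7 = α_5. Error position i = 5.
  Consistency check: S_2/S_1 = 7·1 = 7 ≡ 7 = α_err ✓ (single-error assumption holds).
Step 4: error magnitude e = S_0/v_5 = S_0·∏_{j≠5}(α_5 − α_j) = 8·9 = 72 ≡ 6 (mod 11).
Step 5: correct position 5: c_5 = r_5 − e = 6 − 6 ≡ 0 (mod 11). Hence c = [6, 9, 4, 2, 0].
  Check: interpolating c through the α_i gives m(x) = 1 + 3·x (degree < 2) with m(α_i) = c_i for every i, so c is indeed a codeword.


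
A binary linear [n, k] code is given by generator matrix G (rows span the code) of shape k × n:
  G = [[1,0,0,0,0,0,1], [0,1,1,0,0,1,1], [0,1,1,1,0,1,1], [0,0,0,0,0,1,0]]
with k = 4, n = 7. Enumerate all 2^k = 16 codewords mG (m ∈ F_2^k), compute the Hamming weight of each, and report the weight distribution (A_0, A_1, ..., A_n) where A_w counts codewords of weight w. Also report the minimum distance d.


Weight distribution: A_0 = 1, A_1 = 2, A_2 = 2, A_3 = 4, A_4 = 5, A_5 = 2. Minimum distance d = 1.

Enumerate all 2^4 = 16 messages m ∈ F_2^4.
For each, compute codeword c = mG in F_2^7, then tally its weight.
  m = 0000 → c = 0000000, weight = 0.
  m = 1000 → c = 1000001, weight = 2.
  m = 0100 → c = 0110011, weight = 4.
  m = 1100 → c = 1110010, weight = 4.
  m = 0010 → c = 0111011, weight = 5.
  m = 1010 → c = 1111010, weight = 5.
  m = 0110 → c = 0001000, weight = 1.
  m = 1110 → c = 1001001, weight = 3.
  m = 0001 → c = 0000010, weight = 1.
  m = 1001 → c = 1000011, weight = 3.
  m = 0101 → c = 0110001, weight = 3.
  m = 1101 → c = 1110000, weight = 3.
  m = 0011 → c = 0111001, weight = 4.
  m = 1011 → c = 1111000, weight = 4.
  m = 0111 → c = 0001010, weight = 2.
  m = 1111 → c = 1001011, weight = 4.
Tally weights:
  weight 0: 1 codewords.
  weight 1: 2 codewords.
  weight 2: 2 codewords.
  weight 3: 4 codewords.
  weight 4: 5 codewords.
  weight 5: 2 codewords.
Minimum distance d = smallest w > 0 with A_w > 0 = 1.
Sanity: Σ A_w = 16 = 2^4 = 16 ✓.


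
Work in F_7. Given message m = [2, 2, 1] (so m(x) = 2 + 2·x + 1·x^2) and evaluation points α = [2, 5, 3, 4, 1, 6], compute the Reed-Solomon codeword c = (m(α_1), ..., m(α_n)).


c = [3, 2, 3, 5, 5, 1]

Message polynomial: m(x) = 2 + 2·x + 1·x^2 (mod 7).
For each evaluation point α_i, compute m(α_i) mod 7:
  α_1 = 2: Horner steps 1 → 4 → 3, so m(2) = 3.
  α_2 = 5: Horner steps 1 → 0 → 2, so m(5) = 2.
  α_3 = 3: Horner steps 1 → 5 → 3, so m(3) = 3.
  α_4 = 4: Horner steps 1 → 6 → 5, so m(4) = 5.
  α_5 = 1: Horner steps 1 → 3 → 5, so m(1) = 5.
  α_6 = 6: Horner steps 1 → 1 → 1, so m(6) = 1.
Codeword c = [3, 2, 3, 5, 5, 1] ∈ F_7^6.


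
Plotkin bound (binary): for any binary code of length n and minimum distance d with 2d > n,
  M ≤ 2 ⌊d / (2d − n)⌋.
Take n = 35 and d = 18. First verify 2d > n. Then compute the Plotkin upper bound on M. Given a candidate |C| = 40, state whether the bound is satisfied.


Plotkin bound M ≤ 36; given |C| = 40 > bound (violated).

Check applicability: 2d = 36, n = 35.
2d − n = 1 > 0, so Plotkin applies.
Compute d/(2d−n) = 18/1 ≈ 18.0000.
⌊d/(2d−n)⌋ = 18.
Plotkin bound: M ≤ 2·18 = 36.
Given |C| = 40, check: VIOLATED.
This |C| is above the Plotkin bound, so no binary code with n = 35, d = 18 and 40 codewords exists.


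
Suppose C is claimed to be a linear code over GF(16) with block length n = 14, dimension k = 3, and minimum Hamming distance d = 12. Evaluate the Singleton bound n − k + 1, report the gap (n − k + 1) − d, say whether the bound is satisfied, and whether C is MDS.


Singleton RHS = n − k + 1 = 12, slack = 0, bound satisfied, MDS.

Singleton bound: d ≤ n − k + 1.
Here n = 14, k = 3, so n − k + 1 = 12.
Given d = 12, check d ≤ 12: YES.
Slack = (n − k + 1) − d = 0.
The code is MDS (slack = 0).
Description: the claimed parameters are [14, 3, 12]_16; such a code would be MDS (meets Singleton bound).


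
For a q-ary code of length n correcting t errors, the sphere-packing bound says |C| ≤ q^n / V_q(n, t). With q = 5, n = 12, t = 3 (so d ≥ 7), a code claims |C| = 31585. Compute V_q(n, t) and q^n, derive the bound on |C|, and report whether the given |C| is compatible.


V_q(n, t) = 15185, q^n = 244140625, Hamming bound = 16077, |C| = 31585 > bound (violated).

Step 1: Compute V_q(n, t) = Σ_{j=0}^3 C(n, j) (q−1)^j.
  j = 0: C(12,0)·(4)^0 = 1·1 = 1.
  j = 1: C(12,1)·(4)^1 = 12·4 = 48.
  j = 2: C(12,2)·(4)^2 = 66·16 = 1056.
  j = 3: C(12,3)·(4)^3 = 220·64 = 14080.
  V_q(n, t) = 1 + 48 + 1056 + 14080 = 15185.
Step 2: q^n = 5^12 = 244140625.
Step 3: Hamming bound ⌊q^n / V_q(n,t)⌋ = ⌊244140625/15185⌋ = 16077.
Step 4: Compare |C| = 31585 to 16077: violated.
The claimed |C| lies above the Hamming bound, so no 5-ary code of length 12 with d ≥ 7 can have 31585 codewords.


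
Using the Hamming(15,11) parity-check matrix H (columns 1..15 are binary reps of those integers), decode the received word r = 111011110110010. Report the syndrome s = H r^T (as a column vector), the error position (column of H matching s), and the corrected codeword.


s = (0, 0, 1, 1)^T, error position = 3, corrected codeword c = 110011110110010

Compute s = H r^T mod 2 one row at a time:
  s_1 = 1 + 0 + 1 + 1 + 0 + 0 + 1 + 0 = 4 ≡ 0 (mod 2).
  s_2 = 0 + 1 + 1 + 1 + 0 + 0 + 1 + 0 = 4 ≡ 0 (mod 2).
  s_3 = 1 + 1 + 1 + 1 + 1 + 1 + 1 + 0 = 7 ≡ 1 (mod 2).
  s_4 = 1 + 1 + 1 + 1 + 0 + 1 + 0 + 0 = 5 ≡ 1 (mod 2).
s = (0, 0, 1, 1)^T — this equals column 3 of H (binary 0011), so error is at position 3.
Correct: flip bit 3 of r = 111011110110010 to get c = 110011110110010.


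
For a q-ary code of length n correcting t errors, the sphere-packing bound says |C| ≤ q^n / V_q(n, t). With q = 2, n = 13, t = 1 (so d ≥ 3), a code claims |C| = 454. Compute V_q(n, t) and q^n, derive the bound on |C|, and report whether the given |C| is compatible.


V_q(n, t) = 14, q^n = 8192, Hamming bound = 585, |C| = 454 ≤ bound (satisfied).

Step 1: Compute V_q(n, t) = Σ_{j=0}^1 C(n, j) (q−1)^j.
  j = 0: C(13,0)·(1)^0 = 1·1 = 1.
  j = 1: C(13,1)·(1)^1 = 13·1 = 13.
  V_q(n, t) = 1 + 13 = 14.
Step 2: q^n = 2^13 = 8192.
Step 3: Hamming bound ⌊q^n / V_q(n,t)⌋ = ⌊8192/14⌋ = 585.
Step 4: Compare |C| = 454 to 585: satisfied.
The claimed |C| lies below the Hamming bound.


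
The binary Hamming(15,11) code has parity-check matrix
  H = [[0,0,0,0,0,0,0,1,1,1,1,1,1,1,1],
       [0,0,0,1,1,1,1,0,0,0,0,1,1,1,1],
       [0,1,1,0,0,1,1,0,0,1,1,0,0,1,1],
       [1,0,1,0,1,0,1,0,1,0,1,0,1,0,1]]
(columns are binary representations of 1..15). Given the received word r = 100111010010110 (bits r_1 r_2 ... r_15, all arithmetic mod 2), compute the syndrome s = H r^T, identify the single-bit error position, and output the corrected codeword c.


s = (0, 1, 1, 0)^T, error position = 6, corrected codeword c = 100110010010110

Compute s = H r^T mod 2 one row at a time:
  s_1 = 1 + 0 + 0 + 1 + 0 + 1 + 1 + 0 = 4 ≡ 0 (mod 2).
  s_2 = 1 + 1 + 1 + 0 + 0 + 1 + 1 + 0 = 5 ≡ 1 (mod 2).
  s_3 = 0 + 0 + 1 + 0 + 0 + 1 + 1 + 0 = 3 ≡ 1 (mod 2).
  s_4 = 1 + 0 + 1 + 0 + 0 + 1 + 1 + 0 = 4 ≡ 0 (mod 2).
s = (0, 1, 1, 0)^T — this equals column 6 of H (binary 0110), so error is at position 6.
Correct: flip bit 6 of r = 100111010010110 to get c = 100110010010110.


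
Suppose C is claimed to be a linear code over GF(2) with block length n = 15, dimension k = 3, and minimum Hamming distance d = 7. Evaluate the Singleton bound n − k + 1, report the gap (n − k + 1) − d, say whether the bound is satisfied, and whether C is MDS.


Singleton RHS = n − k + 1 = 13, slack = 6, bound satisfied, not MDS.

Singleton bound: d ≤ n − k + 1.
Here n = 15, k = 3, so n − k + 1 = 13.
Given d = 7, check d ≤ 13: YES.
Slack = (n − k + 1) − d = 6.
The code is NOT MDS (slack = 6 > 0).
Description: the claimed parameters are [15, 3, 7]_2; such a code would be non-MDS.


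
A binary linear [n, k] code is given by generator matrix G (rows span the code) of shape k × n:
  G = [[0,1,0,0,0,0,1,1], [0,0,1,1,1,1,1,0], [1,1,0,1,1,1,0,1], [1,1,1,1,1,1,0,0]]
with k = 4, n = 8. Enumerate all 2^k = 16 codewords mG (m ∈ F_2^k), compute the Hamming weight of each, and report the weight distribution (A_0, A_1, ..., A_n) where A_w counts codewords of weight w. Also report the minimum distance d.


Weight distribution: A_0 = 1, A_2 = 3, A_3 = 3, A_4 = 1, A_5 = 4, A_6 = 3, A_7 = 1. Minimum distance d = 2.

Enumerate all 2^4 = 16 messages m ∈ F_2^4.
For each, compute codeword c = mG in F_2^8, then tally its weight.
  m = 0000 → c = 00000000, weight = 0.
  m = 1000 → c = 01000011, weight = 3.
  m = 0100 → c = 00111110, weight = 5.
  m = 1100 → c = 01111101, weight = 6.
  m = 0010 → c = 11011101, weight = 6.
  m = 1010 → c = 10011110, weight = 5.
  m = 0110 → c = 11100011, weight = 5.
  m = 1110 → c = 10100000, weight = 2.
  m = 0001 → c = 11111100, weight = 6.
  m = 1001 → c = 10111111, weight = 7.
  m = 0101 → c = 11000010, weight = 3.
  m = 1101 → c = 10000001, weight = 2.
  m = 0011 → c = 00100001, weight = 2.
  m = 1011 → c = 01100010, weight = 3.
  m = 0111 → c = 00011111, weight = 5.
  m = 1111 → c = 01011100, weight = 4.
Tally weights:
  weight 0: 1 codewords.
  weight 2: 3 codewords.
  weight 3: 3 codewords.
  weight 4: 1 codewords.
  weight 5: 4 codewords.
  weight 6: 3 codewords.
  weight 7: 1 codewords.
Minimum distance d = smallest w > 0 with A_w > 0 = 2.
Sanity: Σ A_w = 16 = 2^4 = 16 ✓.


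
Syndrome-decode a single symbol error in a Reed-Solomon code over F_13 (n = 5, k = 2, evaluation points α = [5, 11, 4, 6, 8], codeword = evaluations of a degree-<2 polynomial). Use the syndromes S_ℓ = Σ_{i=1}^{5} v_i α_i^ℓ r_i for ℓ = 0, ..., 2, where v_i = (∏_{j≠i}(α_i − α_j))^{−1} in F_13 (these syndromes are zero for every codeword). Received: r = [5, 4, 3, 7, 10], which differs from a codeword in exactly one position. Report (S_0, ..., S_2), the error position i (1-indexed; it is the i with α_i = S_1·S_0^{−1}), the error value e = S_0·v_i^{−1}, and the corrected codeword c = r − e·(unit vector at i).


S = (2, 3, 11), error at position 5, error magnitude e = 12, c = [5, 4, 3, 7, 11].

Step 1: column multipliers v_i = (∏_{j≠i}(α_i − α_j))^{−1} mod 13.
  i = 1 (α = 5): (5−11)(5−4)(5−6)(5−8) = (−6)·1·(−1)·(−3) = −18 ≡ 8, so v_1 = 8^{−1} = 5 (mod 13).
  i = 2 (α = 11): (11−5)(11−4)(11−6)(11−8) = 6·7·5·3 = 630 ≡ 6, so v_2 = 6^{−1} = 11 (mod 13).
  i = 3 (α = 4): (4−5)(4−11)(4−6)(4−8) = (−1)·(−7)·(−2)·(−4) = 56 ≡ 4, so v_3 = 4^{−1} = 10 (mod 13).
  i = 4 (α = 6): (6−5)(6−11)(6−4)(6−8) = 1·(−5)·2·(−2) = 20 ≡ 7, so v_4 = 7^{−1} = 2 (mod 13).
  i = 5 (α = 8): (8−5)(8−11)(8−4)(8−6) = 3·(−3)·4·2 = −72 ≡ 6, so v_5 = 6^{−1} = 11 (mod 13).
  v = [5, 11, 10, 2, 11].
Step 2: syndromes of r = [5, 4, 3, 7, 10] (all sums mod 13).
  S_0 = Σ v_i r_i = 5·5 + 11·4 + 10·3 + 2·7 + 11·10 = 223 ≡ 2.
  S_1 = Σ v_i α_i r_i = 5·5·5 + 11·11·4 + 10·4·3 + 2·6·7 + 11·8·10 = 1693 ≡ 3.
  α_i^2 mod 13 = [12, 4, 3, 10, 12].
  S_2 = Σ v_i α_i^2 r_i = 5·12·5 + 11·4·4 + 10·3·3 + 2·10·7 + 11·12·10 = 2026 ≡ 11.
  S = (2, 3, 11) ≠ 0, so r is not a codeword (an error is present).
Step 3: locate the error. For a single error e at position i, S_ℓ = v_i·e·α_i^ℓ, so α_err = S_1/S_0.
  S_0^{−1} = 2^{−1} = 7 (mod 13), so α_err = 3·7 = 21 ≡ 8 = α_5. Error position i = 5.
  Consistency check: S_2/S_1 = 11·9 = 99 ≡ 8 = α_err ✓ (single-error assumption holds).
Step 4: error magnitude e = S_0/v_5 = S_0·∏_{j≠5}(α_5 − α_j) = 2·6 = 12 ≡ 12 (mod 13).
Step 5: correct position 5: c_5 = r_5 − e = 10 − 12 ≡ 11 (mod 13). Hence c = [5, 4, 3, 7, 11].
  Check: interpolating c through the α_i gives m(x) = 8 + 2·x (degree < 2) with m(α_i) = c_i for every i, so c is indeed a codeword.


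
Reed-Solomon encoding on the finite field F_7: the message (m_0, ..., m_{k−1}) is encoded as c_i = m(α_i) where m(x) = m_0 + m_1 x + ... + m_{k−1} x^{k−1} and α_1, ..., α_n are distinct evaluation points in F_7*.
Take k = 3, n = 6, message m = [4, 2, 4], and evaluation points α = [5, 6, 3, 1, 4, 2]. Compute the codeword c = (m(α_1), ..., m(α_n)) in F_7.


c = [2, 6, 4, 3, 6, 3]

Message polynomial: m(x) = 4 + 2·x + 4·x^2 (mod 7).
For each evaluation point α_i, compute m(α_i) mod 7:
  α_1 = 5: Horner steps 4 → 1 → 2, so m(5) = 2.
  α_2 = 6: Horner steps 4 → 5 → 6, so m(6) = 6.
  α_3 = 3: Horner steps 4 → 0 → 4, so m(3) = 4.
  α_4 = 1: Horner steps 4 → 6 → 3, so m(1) = 3.
  α_5 = 4: Horner steps 4 → 4 → 6, so m(4) = 6.
  α_6 = 2: Horner steps 4 → 3 → 3, so m(2) = 3.
Codeword c = [2, 6, 4, 3, 6, 3] ∈ F_7^6.


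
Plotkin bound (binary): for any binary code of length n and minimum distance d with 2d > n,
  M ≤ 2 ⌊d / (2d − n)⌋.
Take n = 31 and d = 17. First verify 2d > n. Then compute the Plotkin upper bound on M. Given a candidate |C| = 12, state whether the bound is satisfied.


Plotkin bound M ≤ 10; given |C| = 12 > bound (violated).

Check applicability: 2d = 34, n = 31.
2d − n = 3 > 0, so Plotkin applies.
Compute d/(2d−n) = 17/3 ≈ 5.6667.
⌊d/(2d−n)⌋ = 5.
Plotkin bound: M ≤ 2·5 = 10.
Given |C| = 12, check: VIOLATED.
This |C| is above the Plotkin bound, so no binary code with n = 31, d = 17 and 12 codewords exists.


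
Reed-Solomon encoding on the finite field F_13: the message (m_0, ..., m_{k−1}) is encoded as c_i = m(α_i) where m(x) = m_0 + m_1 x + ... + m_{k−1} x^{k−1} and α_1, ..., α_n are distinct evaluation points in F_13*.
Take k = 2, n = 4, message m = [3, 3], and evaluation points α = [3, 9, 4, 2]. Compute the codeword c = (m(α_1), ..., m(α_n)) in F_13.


c = [12, 4, 2, 9]

Message polynomial: m(x) = 3 + 3·x (mod 13).
For each evaluation point α_i, compute m(α_i) mod 13:
  α_1 = 3: Horner steps 3 → 12, so m(3) = 12.
  α_2 = 9: Horner steps 3 → 4, so m(9) = 4.
  α_3 = 4: Horner steps 3 → 2, so m(4) = 2.
  α_4 = 2: Horner steps 3 → 9, so m(2) = 9.
Codeword c = [12, 4, 2, 9] ∈ F_13^4.


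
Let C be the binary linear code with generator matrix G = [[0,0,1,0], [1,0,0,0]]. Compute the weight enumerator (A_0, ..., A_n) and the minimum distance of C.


Weight distribution: A_0 = 1, A_1 = 2, A_2 = 1. Minimum distance d = 1.

Enumerate all 2^2 = 4 messages m ∈ F_2^2.
For each, compute codeword c = mG in F_2^4, then tally its weight.
  m = 00 → c = 0000, weight = 0.
  m = 10 → c = 0010, weight = 1.
  m = 01 → c = 1000, weight = 1.
  m = 11 → c = 1010, weight = 2.
Tally weights:
  weight 0: 1 codewords.
  weight 1: 2 codewords.
  weight 2: 1 codewords.
Minimum distance d = smallest w > 0 with A_w > 0 = 1.
Sanity: Σ A_w = 4 = 2^2 = 4 ✓.


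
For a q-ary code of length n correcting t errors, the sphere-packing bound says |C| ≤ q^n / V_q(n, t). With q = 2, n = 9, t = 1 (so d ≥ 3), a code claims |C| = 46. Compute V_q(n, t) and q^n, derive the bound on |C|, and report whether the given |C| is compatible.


V_q(n, t) = 10, q^n = 512, Hamming bound = 51, |C| = 46 ≤ bound (satisfied).

Step 1: Compute V_q(n, t) = Σ_{j=0}^1 C(n, j) (q−1)^j.
  j = 0: C(9,0)·(1)^0 = 1·1 = 1.
  j = 1: C(9,1)·(1)^1 = 9·1 = 9.
  V_q(n, t) = 1 + 9 = 10.
Step 2: q^n = 2^9 = 512.
Step 3: Hamming bound ⌊q^n / V_q(n,t)⌋ = ⌊512/10⌋ = 51.
Step 4: Compare |C| = 46 to 51: satisfied.
The claimed |C| lies below the Hamming bound.


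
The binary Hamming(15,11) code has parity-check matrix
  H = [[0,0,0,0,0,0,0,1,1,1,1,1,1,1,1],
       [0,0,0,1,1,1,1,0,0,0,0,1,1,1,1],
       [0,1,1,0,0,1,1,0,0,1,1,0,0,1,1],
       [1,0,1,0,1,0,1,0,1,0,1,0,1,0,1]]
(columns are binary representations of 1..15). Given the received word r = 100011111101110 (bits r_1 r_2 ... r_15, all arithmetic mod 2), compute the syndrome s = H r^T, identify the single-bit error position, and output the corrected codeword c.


s = (0, 0, 0, 1)^T, error position = 1, corrected codeword c = 000011111101110

Compute s = H r^T mod 2 one row at a time:
  s_1 = 1 + 1 + 1 + 0 + 1 + 1 + 1 + 0 = 6 ≡ 0 (mod 2).
  s_2 = 0 + 1 + 1 + 1 + 1 + 1 + 1 + 0 = 6 ≡ 0 (mod 2).
  s_3 = 0 + 0 + 1 + 1 + 1 + 0 + 1 + 0 = 4 ≡ 0 (mod 2).
  s_4 = 1 + 0 + 1 + 1 + 1 + 0 + 1 + 0 = 5 ≡ 1 (mod 2).
s = (0, 0, 0, 1)^T — this equals column 1 of H (binary 0001), so error is at position 1.
Correct: flip bit 1 of r = 100011111101110 to get c = 000011111101110.


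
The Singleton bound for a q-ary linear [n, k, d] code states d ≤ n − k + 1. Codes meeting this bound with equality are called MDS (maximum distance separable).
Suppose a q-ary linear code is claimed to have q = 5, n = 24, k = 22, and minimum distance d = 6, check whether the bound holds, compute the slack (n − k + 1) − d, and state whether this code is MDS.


Singleton RHS = n − k + 1 = 3, slack = -3, bound violated (no such code; not MDS).

Singleton bound: d ≤ n − k + 1.
Here n = 24, k = 22, so n − k + 1 = 3.
Given d = 6, check d ≤ 3: NO.
Slack = (n − k + 1) − d = -3.
The slack is negative: d = 6 exceeds n − k + 1 = 3 by 3, so the Singleton bound is violated and no linear [24, 22, 6]_5 code can exist. In particular it is not MDS (MDS requires d = n − k + 1 exactly).
Description: the claimed parameters are [24, 22, 6]_5; such a code would be impossible (violates the Singleton bound).


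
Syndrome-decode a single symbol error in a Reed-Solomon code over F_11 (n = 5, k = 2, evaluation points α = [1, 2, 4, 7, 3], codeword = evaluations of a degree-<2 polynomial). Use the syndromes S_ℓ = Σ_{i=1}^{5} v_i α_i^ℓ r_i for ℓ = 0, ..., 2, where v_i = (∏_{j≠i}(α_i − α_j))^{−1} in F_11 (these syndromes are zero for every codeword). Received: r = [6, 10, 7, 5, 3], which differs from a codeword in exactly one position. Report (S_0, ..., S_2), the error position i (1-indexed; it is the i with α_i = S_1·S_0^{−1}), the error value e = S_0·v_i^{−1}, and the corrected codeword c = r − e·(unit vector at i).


S = (1, 7, 5), error at position 4, error magnitude e = 8, c = [6, 10, 7, 8, 3].

Step 1: column multipliers v_i = (∏_{j≠i}(α_i − α_j))^{−1} mod 11.
  i = 1 (α = 1): (1−2)(1−4)(1−7)(1−3) = (−1)·(−3)·(−6)·(−2) = 36 ≡ 3, so v_1 = 3^{−1} = 4 (mod 11).
  i = 2 (α = 2): (2−1)(2−4)(2−7)(2−3) = 1·(−2)·(−5)·(−1) = −10 ≡ 1, so v_2 = 1^{−1} = 1 (mod 11).
  i = 3 (α = 4): (4−1)(4−2)(4−7)(4−3) = 3·2·(−3)·1 = −18 ≡ 4, so v_3 = 4^{−1} = 3 (mod 11).
  i = 4 (α = 7): (7−1)(7−2)(7−4)(7−3) = 6·5·3·4 = 360 ≡ 8, so v_4 = 8^{−1} = 7 (mod 11).
  i = 5 (α = 3): (3−1)(3−2)(3−4)(3−7) = 2·1·(−1)·(−4) = 8 ≡ 8, so v_5 = 8^{−1} = 7 (mod 11).
  v = [4, 1, 3, 7, 7].
Step 2: syndromes of r = [6, 10, 7, 5, 3] (all sums mod 11).
  S_0 = Σ v_i r_i = 4·6 + 1·10 + 3·7 + 7·5 + 7·3 = 111 ≡ 1.
  S_1 = Σ v_i α_i r_i = 4·1·6 + 1·2·10 + 3·4·7 + 7·7·5 + 7·3·3 = 436 ≡ 7.
  α_i^2 mod 11 = [1, 4, 5, 5, 9].
  S_2 = Σ v_i α_i^2 r_i = 4·1·6 + 1·4·10 + 3·5·7 + 7·5·5 + 7·9·3 = 533 ≡ 5.
  S = (1, 7, 5) ≠ 0, so r is not a codeword (an error is present).
Step 3: locate the error. For a single error e at position i, S_ℓ = v_i·e·α_i^ℓ, so α_err = S_1/S_0.
  S_0^{−1} = 1^{−1} = 1 (mod 11), so α_err = 7·1 = 7 ≡ 7 = α_4. Error position i = 4.
  Consistency check: S_2/S_1 = 5·8 = 40 ≡ 7 = α_err ✓ (single-error assumption holds).
Step 4: error magnitude e = S_0/v_4 = S_0·∏_{j≠4}(α_4 − α_j) = 1·8 = 8 ≡ 8 (mod 11).
Step 5: correct position 4: c_4 = r_4 − e = 5 − 8 ≡ 8 (mod 11). Hence c = [6, 10, 7, 8, 3].
  Check: interpolating c through the α_i gives m(x) = 2 + 4·x (degree < 2) with m(α_i) = c_i for every i, so c is indeed a codeword.


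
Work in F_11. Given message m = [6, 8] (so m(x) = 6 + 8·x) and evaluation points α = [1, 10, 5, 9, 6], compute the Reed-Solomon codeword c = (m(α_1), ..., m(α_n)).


c = [3, 9, 2, 1, 10]

Message polynomial: m(x) = 6 + 8·x (mod 11).
For each evaluation point α_i, compute m(α_i) mod 11:
  α_1 = 1: Horner steps 8 → 3, so m(1) = 3.
  α_2 = 10: Horner steps 8 → 9, so m(10) = 9.
  α_3 = 5: Horner steps 8 → 2, so m(5) = 2.
  α_4 = 9: Horner steps 8 → 1, so m(9) = 1.
  α_5 = 6: Horner steps 8 → 10, so m(6) = 10.
Codeword c = [3, 9, 2, 1, 10] ∈ F_11^5.


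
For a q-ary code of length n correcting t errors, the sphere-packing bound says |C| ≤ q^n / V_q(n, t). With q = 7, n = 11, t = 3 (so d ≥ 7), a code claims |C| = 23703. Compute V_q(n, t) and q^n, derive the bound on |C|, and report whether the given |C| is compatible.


V_q(n, t) = 37687, q^n = 1977326743, Hamming bound = 52467, |C| = 23703 ≤ bound (satisfied).

Step 1: Compute V_q(n, t) = Σ_{j=0}^3 C(n, j) (q−1)^j.
  j = 0: C(11,0)·(6)^0 = 1·1 = 1.
  j = 1: C(11,1)·(6)^1 = 11·6 = 66.
  j = 2: C(11,2)·(6)^2 = 55·36 = 1980.
  j = 3: C(11,3)·(6)^3 = 165·216 = 35640.
  V_q(n, t) = 1 + 66 + 1980 + 35640 = 37687.
Step 2: q^n = 7^11 = 1977326743.
Step 3: Hamming bound ⌊q^n / V_q(n,t)⌋ = ⌊1977326743/37687⌋ = 52467.
Step 4: Compare |C| = 23703 to 52467: satisfied.
The claimed |C| lies below the Hamming bound.


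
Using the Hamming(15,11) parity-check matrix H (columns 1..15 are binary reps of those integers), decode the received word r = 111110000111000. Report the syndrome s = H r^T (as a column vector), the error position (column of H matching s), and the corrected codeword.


s = (1, 1, 0, 0)^T, error position = 12, corrected codeword c = 111110000110000

Compute s = H r^T mod 2 one row at a time:
  s_1 = 0 + 0 + 1 + 1 + 1 + 0 + 0 + 0 = 3 ≡ 1 (mod 2).
  s_2 = 1 + 1 + 0 + 0 + 1 + 0 + 0 + 0 = 3 ≡ 1 (mod 2).
  s_3 = 1 + 1 + 0 + 0 + 1 + 1 + 0 + 0 = 4 ≡ 0 (mod 2).
  s_4 = 1 + 1 + 1 + 0 + 0 + 1 + 0 + 0 = 4 ≡ 0 (mod 2).
s = (1, 1, 0, 0)^T — this equals column 12 of H (binary 1100), so error is at position 12.
Correct: flip bit 12 of r = 111110000111000 to get c = 111110000110000.


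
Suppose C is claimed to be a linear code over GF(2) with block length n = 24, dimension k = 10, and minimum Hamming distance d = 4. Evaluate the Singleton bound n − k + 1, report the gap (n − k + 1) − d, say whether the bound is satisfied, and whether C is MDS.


Singleton RHS = n − k + 1 = 15, slack = 11, bound satisfied, not MDS.

Singleton bound: d ≤ n − k + 1.
Here n = 24, k = 10, so n − k + 1 = 15.
Given d = 4, check d ≤ 15: YES.
Slack = (n − k + 1) − d = 11.
The code is NOT MDS (slack = 11 > 0).
Description: the claimed parameters are [24, 10, 4]_2; such a code would be non-MDS.


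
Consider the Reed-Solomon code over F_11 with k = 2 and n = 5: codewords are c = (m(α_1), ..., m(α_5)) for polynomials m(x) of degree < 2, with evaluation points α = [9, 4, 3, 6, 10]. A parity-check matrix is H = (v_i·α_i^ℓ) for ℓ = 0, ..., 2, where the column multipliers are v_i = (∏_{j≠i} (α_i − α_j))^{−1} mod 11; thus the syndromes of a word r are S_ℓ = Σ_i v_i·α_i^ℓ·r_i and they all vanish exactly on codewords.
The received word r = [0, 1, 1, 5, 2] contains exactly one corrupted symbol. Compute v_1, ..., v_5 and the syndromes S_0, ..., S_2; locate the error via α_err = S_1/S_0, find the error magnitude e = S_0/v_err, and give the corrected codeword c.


S = (7, 10, 8), error at position 3, error magnitude e = 2, c = [0, 1, 10, 5, 2].

Step 1: column multipliers v_i = (∏_{j≠i}(α_i − α_j))^{−1} mod 11.
  i = 1 (α = 9): (9−4)(9−3)(9−6)(9−10) = 5·6·3·(−1) = −90 ≡ 9, so v_1 = 9^{−1} = 5 (mod 11).
  i = 2 (α = 4): (4−9)(4−3)(4−6)(4−10) = (−5)·1·(−2)·(−6) = −60 ≡ 6, so v_2 = 6^{−1} = 2 (mod 11).
  i = 3 (α = 3): (3−9)(3−4)(3−6)(3−10) = (−6)·(−1)·(−3)·(−7) = 126 ≡ 5, so v_3 = 5^{−1} = 9 (mod 11).
  i = 4 (α = 6): (6−9)(6−4)(6−3)(6−10) = (−3)·2·3·(−4) = 72 ≡ 6, so v_4 = 6^{−1} = 2 (mod 11).
  i = 5 (α = 10): (10−9)(10−4)(10−3)(10−6) = 1·6·7·4 = 168 ≡ 3, so v_5 = 3^{−1} = 4 (mod 11).
  v = [5, 2, 9, 2, 4].
Step 2: syndromes of r = [0, 1, 1, 5, 2] (all sums mod 11).
  S_0 = Σ v_i r_i = 5·0 + 2·1 + 9·1 + 2·5 + 4·2 = 29 ≡ 7.
  S_1 = Σ v_i α_i r_i = 5·9·0 + 2·4·1 + 9·3·1 + 2·6·5 + 4·10·2 = 175 ≡ 10.
  α_i^2 mod 11 = [4, 5, 9, 3, 1].
  S_2 = Σ v_i α_i^2 r_i = 5·4·0 + 2·5·1 + 9·9·1 + 2·3·5 + 4·1·2 = 129 ≡ 8.
  S = (7, 10, 8) ≠ 0, so r is not a codeword (an error is present).
Step 3: locate the error. For a single error e at position i, S_ℓ = v_i·e·α_i^ℓ, so α_err = S_1/S_0.
  S_0^{−1} = 7^{−1} = 8 (mod 11), so α_err = 10·8 = 80 ≡ 3 = α_3. Error position i = 3.
  Consistency check: S_2/S_1 = 8·10 = 80 ≡ 3 = α_err ✓ (single-error assumption holds).
Step 4: error magnitude e = S_0/v_3 = S_0·∏_{j≠3}(α_3 − α_j) = 7·5 = 35 ≡ 2 (mod 11).
Step 5: correct position 3: c_3 = r_3 − e = 1 − 2 ≡ 10 (mod 11). Hence c = [0, 1, 10, 5, 2].
  Check: interpolating c through the α_i gives m(x) = 4 + 2·x (degree < 2) with m(α_i) = c_i for every i, so c is indeed a codeword.


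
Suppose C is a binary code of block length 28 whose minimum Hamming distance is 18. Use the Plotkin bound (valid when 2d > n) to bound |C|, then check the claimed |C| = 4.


Plotkin bound M ≤ 4; given |C| = 4 ≤ bound (satisfied).

Check applicability: 2d = 36, n = 28.
2d − n = 8 > 0, so Plotkin applies.
Compute d/(2d−n) = 18/8 ≈ 2.2500.
⌊d/(2d−n)⌋ = 2.
Plotkin bound: M ≤ 2·2 = 4.
Given |C| = 4, check: satisfied.
This |C| is at the Plotkin bound.


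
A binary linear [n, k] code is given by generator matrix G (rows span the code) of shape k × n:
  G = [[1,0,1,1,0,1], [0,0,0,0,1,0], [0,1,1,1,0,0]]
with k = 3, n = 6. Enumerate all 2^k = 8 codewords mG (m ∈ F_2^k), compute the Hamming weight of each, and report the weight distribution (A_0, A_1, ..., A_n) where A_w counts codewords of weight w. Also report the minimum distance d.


Weight distribution: A_0 = 1, A_1 = 1, A_3 = 2, A_4 = 3, A_5 = 1. Minimum distance d = 1.

Enumerate all 2^3 = 8 messages m ∈ F_2^3.
For each, compute codeword c = mG in F_2^6, then tally its weight.
  m = 000 → c = 000000, weight = 0.
  m = 100 → c = 101101, weight = 4.
  m = 010 → c = 000010, weight = 1.
  m = 110 → c = 101111, weight = 5.
  m = 001 → c = 011100, weight = 3.
  m = 101 → c = 110001, weight = 3.
  m = 011 → c = 011110, weight = 4.
  m = 111 → c = 110011, weight = 4.
Tally weights:
  weight 0: 1 codewords.
  weight 1: 1 codewords.
  weight 3: 2 codewords.
  weight 4: 3 codewords.
  weight 5: 1 codewords.
Minimum distance d = smallest w > 0 with A_w > 0 = 1.
Sanity: Σ A_w = 8 = 2^3 = 8 ✓.


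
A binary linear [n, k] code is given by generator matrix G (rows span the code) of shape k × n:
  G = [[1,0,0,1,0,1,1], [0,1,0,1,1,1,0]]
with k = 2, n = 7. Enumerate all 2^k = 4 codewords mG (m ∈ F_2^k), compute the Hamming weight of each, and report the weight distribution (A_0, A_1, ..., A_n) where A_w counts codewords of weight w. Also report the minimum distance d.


Weight distribution: A_0 = 1, A_4 = 3. Minimum distance d = 4.

Enumerate all 2^2 = 4 messages m ∈ F_2^2.
For each, compute codeword c = mG in F_2^7, then tally its weight.
  m = 00 → c = 0000000, weight = 0.
  m = 10 → c = 1001011, weight = 4.
  m = 01 → c = 0101110, weight = 4.
  m = 11 → c = 1100101, weight = 4.
Tally weights:
  weight 0: 1 codewords.
  weight 4: 3 codewords.
Minimum distance d = smallest w > 0 with A_w > 0 = 4.
Sanity: Σ A_w = 4 = 2^2 = 4 ✓.


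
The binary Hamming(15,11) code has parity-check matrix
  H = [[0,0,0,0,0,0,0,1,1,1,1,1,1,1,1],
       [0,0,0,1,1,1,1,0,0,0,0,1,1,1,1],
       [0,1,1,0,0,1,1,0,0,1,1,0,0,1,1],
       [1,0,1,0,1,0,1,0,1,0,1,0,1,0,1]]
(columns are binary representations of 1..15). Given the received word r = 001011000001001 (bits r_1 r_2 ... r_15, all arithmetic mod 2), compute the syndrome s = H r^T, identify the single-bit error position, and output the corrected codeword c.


s = (0, 0, 1, 1)^T, error position = 3, corrected codeword c = 000011000001001

Compute s = H r^T mod 2 one row at a time:
  s_1 = 0 + 0 + 0 + 0 + 1 + 0 + 0 + 1 = 2 ≡ 0 (mod 2).
  s_2 = 0 + 1 + 1 + 0 + 1 + 0 + 0 + 1 = 4 ≡ 0 (mod 2).
  s_3 = 0 + 1 + 1 + 0 + 0 + 0 + 0 + 1 = 3 ≡ 1 (mod 2).
  s_4 = 0 + 1 + 1 + 0 + 0 + 0 + 0 + 1 = 3 ≡ 1 (mod 2).
s = (0, 0, 1, 1)^T — this equals column 3 of H (binary 0011), so error is at position 3.
Correct: flip bit 3 of r = 001011000001001 to get c = 000011000001001.


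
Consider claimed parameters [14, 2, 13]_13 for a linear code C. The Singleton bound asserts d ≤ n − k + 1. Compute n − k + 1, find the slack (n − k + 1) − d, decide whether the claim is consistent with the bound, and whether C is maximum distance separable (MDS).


Singleton RHS = n − k + 1 = 13, slack = 0, bound satisfied, MDS.

Singleton bound: d ≤ n − k + 1.
Here n = 14, k = 2, so n − k + 1 = 13.
Given d = 13, check d ≤ 13: YES.
Slack = (n − k + 1) − d = 0.
The code is MDS (slack = 0).
Description: the claimed parameters are [14, 2, 13]_13; such a code would be MDS (meets Singleton bound).


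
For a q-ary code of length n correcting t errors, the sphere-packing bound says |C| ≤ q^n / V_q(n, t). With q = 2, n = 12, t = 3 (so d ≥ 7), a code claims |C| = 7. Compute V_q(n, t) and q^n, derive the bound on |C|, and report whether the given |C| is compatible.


V_q(n, t) = 299, q^n = 4096, Hamming bound = 13, |C| = 7 ≤ bound (satisfied).

Step 1: Compute V_q(n, t) = Σ_{j=0}^3 C(n, j) (q−1)^j.
  j = 0: C(12,0)·(1)^0 = 1·1 = 1.
  j = 1: C(12,1)·(1)^1 = 12·1 = 12.
  j = 2: C(12,2)·(1)^2 = 66·1 = 66.
  j = 3: C(12,3)·(1)^3 = 220·1 = 220.
  V_q(n, t) = 1 + 12 + 66 + 220 = 299.
Step 2: q^n = 2^12 = 4096.
Step 3: Hamming bound ⌊q^n / V_q(n,t)⌋ = ⌊4096/299⌋ = 13.
Step 4: Compare |C| = 7 to 13: satisfied.
The claimed |C| lies below the Hamming bound.


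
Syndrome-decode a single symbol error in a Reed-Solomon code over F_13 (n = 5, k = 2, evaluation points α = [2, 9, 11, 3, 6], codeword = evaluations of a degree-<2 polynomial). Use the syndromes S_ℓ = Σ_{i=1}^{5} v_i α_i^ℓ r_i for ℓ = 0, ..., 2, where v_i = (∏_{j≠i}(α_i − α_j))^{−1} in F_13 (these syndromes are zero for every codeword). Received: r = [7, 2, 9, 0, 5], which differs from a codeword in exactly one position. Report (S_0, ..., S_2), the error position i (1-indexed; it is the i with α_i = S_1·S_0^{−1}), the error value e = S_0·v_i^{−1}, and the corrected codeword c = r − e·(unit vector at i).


S = (12, 4, 10), error at position 2, error magnitude e = 5, c = [7, 10, 9, 0, 5].

Step 1: column multipliers v_i = (∏_{j≠i}(α_i − α_j))^{−1} mod 13.
  i = 1 (α = 2): (2−9)(2−11)(2−3)(2−6) = (−7)·(−9)·(−1)·(−4) = 252 ≡ 5, so v_1 = 5^{−1} = 8 (mod 13).
  i = 2 (α = 9): (9−2)(9−11)(9−3)(9−6) = 7·(−2)·6·3 = −252 ≡ 8, so v_2 = 8^{−1} = 5 (mod 13).
  i = 3 (α = 11): (11−2)(11−9)(11−3)(11−6) = 9·2·8·5 = 720 ≡ 5, so v_3 = 5^{−1} = 8 (mod 13).
  i = 4 (α = 3): (3−2)(3−9)(3−11)(3−6) = 1·(−6)·(−8)·(−3) = −144 ≡ 12, so v_4 = 12^{−1} = 12 (mod 13).
  i = 5 (α = 6): (6−2)(6−9)(6−11)(6−3) = 4·(−3)·(−5)·3 = 180 ≡ 11, so v_5 = 11^{−1} = 6 (mod 13).
  v = [8, 5, 8, 12, 6].
Step 2: syndromes of r = [7, 2, 9, 0, 5] (all sums mod 13).
  S_0 = Σ v_i r_i = 8·7 + 5·2 + 8·9 + 12·0 + 6·5 = 168 ≡ 12.
  S_1 = Σ v_i α_i r_i = 8·2·7 + 5·9·2 + 8·11·9 + 12·3·0 + 6·6·5 = 1174 ≡ 4.
  α_i^2 mod 13 = [4, 3, 4, 9, 10].
  S_2 = Σ v_i α_i^2 r_i = 8·4·7 + 5·3·2 + 8·4·9 + 12·9·0 + 6·10·5 = 842 ≡ 10.
  S = (12, 4, 10) ≠ 0, so r is not a codeword (an error is present).
Step 3: locate the error. For a single error e at position i, S_ℓ = v_i·e·α_i^ℓ, so α_err = S_1/S_0.
  S_0^{−1} = 12^{−1} = 12 (mod 13), so α_err = 4·12 = 48 ≡ 9 = α_2. Error position i = 2.
  Consistency check: S_2/S_1 = 10·10 = 100 ≡ 9 = α_err ✓ (single-error assumption holds).
Step 4: error magnitude e = S_0/v_2 = S_0·∏_{j≠2}(α_2 − α_j) = 12·8 = 96 ≡ 5 (mod 13).
Step 5: correct position 2: c_2 = r_2 − e = 2 − 5 ≡ 10 (mod 13). Hence c = [7, 10, 9, 0, 5].
  Check: interpolating c through the α_i gives m(x) = 8 + 6·x (degree < 2) with m(α_i) = c_i for every i, so c is indeed a codeword.


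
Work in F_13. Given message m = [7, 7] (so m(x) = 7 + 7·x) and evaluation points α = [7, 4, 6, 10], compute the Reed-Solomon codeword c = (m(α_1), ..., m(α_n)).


c = [4, 9, 10, 12]

Message polynomial: m(x) = 7 + 7·x (mod 13).
For each evaluation point α_i, compute m(α_i) mod 13:
  α_1 = 7: Horner steps 7 → 4, so m(7) = 4.
  α_2 = 4: Horner steps 7 → 9, so m(4) = 9.
  α_3 = 6: Horner steps 7 → 10, so m(6) = 10.
  α_4 = 10: Horner steps 7 → 12, so m(10) = 12.
Codeword c = [4, 9, 10, 12] ∈ F_13^4.


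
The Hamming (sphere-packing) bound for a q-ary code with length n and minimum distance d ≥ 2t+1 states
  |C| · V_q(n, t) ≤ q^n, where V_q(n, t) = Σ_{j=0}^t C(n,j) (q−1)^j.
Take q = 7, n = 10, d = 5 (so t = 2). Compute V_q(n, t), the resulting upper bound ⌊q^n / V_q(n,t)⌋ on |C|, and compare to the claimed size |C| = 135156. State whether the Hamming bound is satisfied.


V_q(n, t) = 1681, q^n = 282475249, Hamming bound = 168040, |C| = 135156 ≤ bound (satisfied).

Step 1: Compute V_q(n, t) = Σ_{j=0}^2 C(n, j) (q−1)^j.
  j = 0: C(10,0)·(6)^0 = 1·1 = 1.
  j = 1: C(10,1)·(6)^1 = 10·6 = 60.
  j = 2: C(10,2)·(6)^2 = 45·36 = 1620.
  V_q(n, t) = 1 + 60 + 1620 = 1681.
Step 2: q^n = 7^10 = 282475249.
Step 3: Hamming bound ⌊q^n / V_q(n,t)⌋ = ⌊282475249/1681⌋ = 168040.
Step 4: Compare |C| = 135156 to 168040: satisfied.
The claimed |C| lies below the Hamming bound.


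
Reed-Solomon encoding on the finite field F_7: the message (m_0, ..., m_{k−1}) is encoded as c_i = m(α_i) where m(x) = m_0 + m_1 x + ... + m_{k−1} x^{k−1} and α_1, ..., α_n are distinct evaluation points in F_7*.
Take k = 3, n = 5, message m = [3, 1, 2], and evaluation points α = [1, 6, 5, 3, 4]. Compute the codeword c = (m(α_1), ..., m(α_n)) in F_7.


c = [6, 4, 2, 3, 4]

Message polynomial: m(x) = 3 + 1·x + 2·x^2 (mod 7).
For each evaluation point α_i, compute m(α_i) mod 7:
  α_1 = 1: Horner steps 2 → 3 → 6, so m(1) = 6.
  α_2 = 6: Horner steps 2 → 6 → 4, so m(6) = 4.
  α_3 = 5: Horner steps 2 → 4 → 2, so m(5) = 2.
  α_4 = 3: Horner steps 2 → 0 → 3, so m(3) = 3.
  α_5 = 4: Horner steps 2 → 2 → 4, so m(4) = 4.
Codeword c = [6, 4, 2, 3, 4] ∈ F_7^5.


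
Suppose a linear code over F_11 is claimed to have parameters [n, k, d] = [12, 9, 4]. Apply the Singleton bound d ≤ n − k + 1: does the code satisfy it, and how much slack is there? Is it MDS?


Singleton RHS = n − k + 1 = 4, slack = 0, bound satisfied, MDS.

Singleton bound: d ≤ n − k + 1.
Here n = 12, k = 9, so n − k + 1 = 4.
Given d = 4, check d ≤ 4: YES.
Slack = (n − k + 1) − d = 0.
The code is MDS (slack = 0).
Description: the claimed parameters are [12, 9, 4]_11; such a code would be MDS (meets Singleton bound).


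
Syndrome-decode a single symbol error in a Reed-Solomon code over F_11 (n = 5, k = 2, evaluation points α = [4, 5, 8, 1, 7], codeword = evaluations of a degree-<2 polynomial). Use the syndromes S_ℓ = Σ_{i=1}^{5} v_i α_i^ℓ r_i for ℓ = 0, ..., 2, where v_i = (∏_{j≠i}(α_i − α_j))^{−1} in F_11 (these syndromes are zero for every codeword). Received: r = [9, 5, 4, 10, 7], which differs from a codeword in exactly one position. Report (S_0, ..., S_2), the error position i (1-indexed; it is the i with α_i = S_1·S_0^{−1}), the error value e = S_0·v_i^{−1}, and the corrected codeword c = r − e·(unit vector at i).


S = (4, 6, 9), error at position 5, error magnitude e = 10, c = [9, 5, 4, 10, 8].

Step 1: column multipliers v_i = (∏_{j≠i}(α_i − α_j))^{−1} mod 11.
  i = 1 (α = 4): (4−5)(4−8)(4−1)(4−7) = (−1)·(−4)·3·(−3) = −36 ≡ 8, so v_1 = 8^{−1} = 7 (mod 11).
  i = 2 (α = 5): (5−4)(5−8)(5−1)(5−7) = 1·(−3)·4·(−2) = 24 ≡ 2, so v_2 = 2^{−1} = 6 (mod 11).
  i = 3 (α = 8): (8−4)(8−5)(8−1)(8−7) = 4·3·7·1 = 84 ≡ 7, so v_3 = 7^{−1} = 8 (mod 11).
  i = 4 (α = 1): (1−4)(1−5)(1−8)(1−7) = (−3)·(−4)·(−7)·(−6) = 504 ≡ 9, so v_4 = 9^{−1} = 5 (mod 11).
  i = 5 (α = 7): (7−4)(7−5)(7−8)(7−1) = 3·2·(−1)·6 = −36 ≡ 8, so v_5 = 8^{−1} = 7 (mod 11).
  v = [7, 6, 8, 5, 7].
Step 2: syndromes of r = [9, 5, 4, 10, 7] (all sums mod 11).
  S_0 = Σ v_i r_i = 7·9 + 6·5 + 8·4 + 5·10 + 7·7 = 224 ≡ 4.
  S_1 = Σ v_i α_i r_i = 7·4·9 + 6·5·5 + 8·8·4 + 5·1·10 + 7·7·7 = 1051 ≡ 6.
  α_i^2 mod 11 = [5, 3, 9, 1, 5].
  S_2 = Σ v_i α_i^2 r_i = 7·5·9 + 6·3·5 + 8·9·4 + 5·1·10 + 7·5·7 = 988 ≡ 9.
  S = (4, 6, 9) ≠ 0, so r is not a codeword (an error is present).
Step 3: locate the error. For a single error e at position i, S_ℓ = v_i·e·α_i^ℓ, so α_err = S_1/S_0.
  S_0^{−1} = 4^{−1} = 3 (mod 11), so α_err = 6·3 = 18 ≡ 7 = α_5. Error position i = 5.
  Consistency check: S_2/S_1 = 9·2 = 18 ≡ 7 = α_err ✓ (single-error assumption holds).
Step 4: error magnitude e = S_0/v_5 = S_0·∏_{j≠5}(α_5 − α_j) = 4·8 = 32 ≡ 10 (mod 11).
Step 5: correct position 5: c_5 = r_5 − e = 7 − 10 ≡ 8 (mod 11). Hence c = [9, 5, 4, 10, 8].
  Check: interpolating c through the α_i gives m(x) = 3 + 7·x (degree < 2) with m(α_i) = c_i for every i, so c is indeed a codeword.


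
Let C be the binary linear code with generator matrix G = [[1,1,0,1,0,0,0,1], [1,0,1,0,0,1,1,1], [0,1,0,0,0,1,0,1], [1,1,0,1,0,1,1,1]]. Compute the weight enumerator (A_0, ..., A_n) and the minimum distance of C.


Weight distribution: A_0 = 1, A_2 = 1, A_3 = 6, A_4 = 5, A_5 = 2, A_6 = 1. Minimum distance d = 2.

Enumerate all 2^4 = 16 messages m ∈ F_2^4.
For each, compute codeword c = mG in F_2^8, then tally its weight.
  m = 0000 → c = 00000000, weight = 0.
  m = 1000 → c = 11010001, weight = 4.
  m = 0100 → c = 10100111, weight = 5.
  m = 1100 → c = 01110110, weight = 5.
  m = 0010 → c = 01000101, weight = 3.
  m = 1010 → c = 10010100, weight = 3.
  m = 0110 → c = 11100010, weight = 4.
  m = 1110 → c = 00110011, weight = 4.
  m = 0001 → c = 11010111, weight = 6.
  m = 1001 → c = 00000110, weight = 2.
  m = 0101 → c = 01110000, weight = 3.
  m = 1101 → c = 10100001, weight = 3.
  m = 0011 → c = 10010010, weight = 3.
  m = 1011 → c = 01000011, weight = 3.
  m = 0111 → c = 00110101, weight = 4.
  m = 1111 → c = 11100100, weight = 4.
Tally weights:
  weight 0: 1 codewords.
  weight 2: 1 codewords.
  weight 3: 6 codewords.
  weight 4: 5 codewords.
  weight 5: 2 codewords.
  weight 6: 1 codewords.
Minimum distance d = smallest w > 0 with A_w > 0 = 2.
Sanity: Σ A_w = 16 = 2^4 = 16 ✓.
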